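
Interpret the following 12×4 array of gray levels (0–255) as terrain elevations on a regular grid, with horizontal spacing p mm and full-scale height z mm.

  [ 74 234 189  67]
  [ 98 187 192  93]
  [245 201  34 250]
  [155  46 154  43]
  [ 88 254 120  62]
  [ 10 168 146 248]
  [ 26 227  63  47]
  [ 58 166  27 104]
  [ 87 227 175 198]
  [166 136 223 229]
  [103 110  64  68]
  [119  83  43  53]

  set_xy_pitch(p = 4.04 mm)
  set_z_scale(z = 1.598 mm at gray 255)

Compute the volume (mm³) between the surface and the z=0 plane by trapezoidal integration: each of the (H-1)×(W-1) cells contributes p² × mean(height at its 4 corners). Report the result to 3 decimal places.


height_mm = gray/255 × 1.598; cell vol = 4.04² × mean(4 corners)
unit = 4.04² × 1.598 / (4×255) = 0.0255705 mm³ per gray-sum
row 0: Σ corner-gray over 3 cells = 1936  → 49.5045
row 1: Σ corner-gray over 3 cells = 1914  → 48.9419
row 2: Σ corner-gray over 3 cells = 1563  → 39.9667
row 3: Σ corner-gray over 3 cells = 1496  → 38.2535
row 4: Σ corner-gray over 3 cells = 1784  → 45.6178
row 5: Σ corner-gray over 3 cells = 1539  → 39.3530
row 6: Σ corner-gray over 3 cells = 1201  → 30.7102
row 7: Σ corner-gray over 3 cells = 1637  → 41.8589
row 8: Σ corner-gray over 3 cells = 2202  → 56.3063
row 9: Σ corner-gray over 3 cells = 1632  → 41.7311
row 10: Σ corner-gray over 3 cells = 943  → 24.1130
Σ rows: total corner-gray = 17847  → 456.3568 mm³

456.357


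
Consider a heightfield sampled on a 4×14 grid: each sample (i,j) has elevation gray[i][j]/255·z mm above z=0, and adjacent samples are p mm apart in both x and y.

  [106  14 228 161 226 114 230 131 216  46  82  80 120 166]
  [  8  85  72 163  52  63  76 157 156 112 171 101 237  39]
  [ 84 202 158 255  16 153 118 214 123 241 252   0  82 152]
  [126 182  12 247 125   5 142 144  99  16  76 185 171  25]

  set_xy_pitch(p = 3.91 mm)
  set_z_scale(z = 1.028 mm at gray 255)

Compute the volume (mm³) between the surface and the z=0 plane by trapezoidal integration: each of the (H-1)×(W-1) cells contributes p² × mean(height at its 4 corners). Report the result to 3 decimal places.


310.148

height_mm = gray/255 × 1.028; cell vol = 3.91² × mean(4 corners)
unit = 3.91² × 1.028 / (4×255) = 0.015408 mm³ per gray-sum
row 0: Σ corner-gray over 13 cells = 6505  → 100.2291
row 1: Σ corner-gray over 13 cells = 6801  → 104.7899
row 2: Σ corner-gray over 13 cells = 6823  → 105.1288
Σ rows: total corner-gray = 20129  → 310.1478 mm³


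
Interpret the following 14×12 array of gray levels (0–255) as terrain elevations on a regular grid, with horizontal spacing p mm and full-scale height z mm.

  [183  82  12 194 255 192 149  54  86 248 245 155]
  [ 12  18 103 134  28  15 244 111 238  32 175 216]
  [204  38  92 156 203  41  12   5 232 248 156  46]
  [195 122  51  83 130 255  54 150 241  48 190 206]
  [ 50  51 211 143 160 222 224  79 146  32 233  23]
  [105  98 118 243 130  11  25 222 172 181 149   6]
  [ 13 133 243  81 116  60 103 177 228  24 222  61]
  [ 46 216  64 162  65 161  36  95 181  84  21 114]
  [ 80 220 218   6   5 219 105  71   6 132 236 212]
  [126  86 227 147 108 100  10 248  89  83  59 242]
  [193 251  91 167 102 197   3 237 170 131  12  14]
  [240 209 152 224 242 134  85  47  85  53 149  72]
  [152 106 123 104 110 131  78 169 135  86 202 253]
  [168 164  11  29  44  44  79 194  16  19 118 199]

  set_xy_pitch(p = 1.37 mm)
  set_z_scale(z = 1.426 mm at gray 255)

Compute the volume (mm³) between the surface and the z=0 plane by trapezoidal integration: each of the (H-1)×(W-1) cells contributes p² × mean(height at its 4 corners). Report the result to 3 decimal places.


189.150

height_mm = gray/255 × 1.426; cell vol = 1.37² × mean(4 corners)
unit = 1.37² × 1.426 / (4×255) = 0.00262398 mm³ per gray-sum
row 0: Σ corner-gray over 11 cells = 5796  → 15.2086
row 1: Σ corner-gray over 11 cells = 5040  → 13.2249
row 2: Σ corner-gray over 11 cells = 5665  → 14.8648
row 3: Σ corner-gray over 11 cells = 6124  → 16.0693
row 4: Σ corner-gray over 11 cells = 5884  → 15.4395
row 5: Σ corner-gray over 11 cells = 5657  → 14.8439
row 6: Σ corner-gray over 11 cells = 5178  → 13.5870
row 7: Σ corner-gray over 11 cells = 5058  → 13.2721
row 8: Σ corner-gray over 11 cells = 5410  → 14.1957
row 9: Σ corner-gray over 11 cells = 5611  → 14.7232
row 10: Σ corner-gray over 11 cells = 6001  → 15.7465
row 11: Σ corner-gray over 11 cells = 5965  → 15.6520
row 12: Σ corner-gray over 11 cells = 4696  → 12.3222
Σ rows: total corner-gray = 72085  → 189.1496 mm³


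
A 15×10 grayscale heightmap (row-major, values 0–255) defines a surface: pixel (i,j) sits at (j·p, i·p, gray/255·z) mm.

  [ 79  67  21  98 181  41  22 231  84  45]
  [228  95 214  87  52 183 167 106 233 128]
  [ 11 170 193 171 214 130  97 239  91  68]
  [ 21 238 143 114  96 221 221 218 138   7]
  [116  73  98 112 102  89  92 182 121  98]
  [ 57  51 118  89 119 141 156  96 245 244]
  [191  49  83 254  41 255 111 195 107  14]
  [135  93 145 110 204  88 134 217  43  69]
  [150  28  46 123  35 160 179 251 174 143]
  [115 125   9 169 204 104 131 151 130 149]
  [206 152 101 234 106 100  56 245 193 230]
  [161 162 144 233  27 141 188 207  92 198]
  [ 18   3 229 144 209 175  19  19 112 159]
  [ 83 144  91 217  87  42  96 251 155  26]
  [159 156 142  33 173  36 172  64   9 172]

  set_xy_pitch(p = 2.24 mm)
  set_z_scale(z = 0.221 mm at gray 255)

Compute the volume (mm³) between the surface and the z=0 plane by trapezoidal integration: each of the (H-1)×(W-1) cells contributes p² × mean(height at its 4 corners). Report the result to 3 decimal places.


height_mm = gray/255 × 0.221; cell vol = 2.24² × mean(4 corners)
unit = 2.24² × 0.221 / (4×255) = 0.00108715 mm³ per gray-sum
row 0: Σ corner-gray over 9 cells = 4244  → 4.6139
row 1: Σ corner-gray over 9 cells = 5319  → 5.7825
row 2: Σ corner-gray over 9 cells = 5495  → 5.9739
row 3: Σ corner-gray over 9 cells = 4758  → 5.1726
row 4: Σ corner-gray over 9 cells = 4283  → 4.6562
row 5: Σ corner-gray over 9 cells = 4726  → 5.1379
row 6: Σ corner-gray over 9 cells = 4667  → 5.0737
row 7: Σ corner-gray over 9 cells = 4557  → 4.9541
row 8: Σ corner-gray over 9 cells = 4595  → 4.9954
row 9: Σ corner-gray over 9 cells = 5120  → 5.5662
row 10: Σ corner-gray over 9 cells = 5557  → 6.0413
row 11: Σ corner-gray over 9 cells = 4744  → 5.1574
row 12: Σ corner-gray over 9 cells = 4272  → 4.6443
row 13: Σ corner-gray over 9 cells = 4176  → 4.5399
Σ rows: total corner-gray = 66513  → 72.3094 mm³

72.309


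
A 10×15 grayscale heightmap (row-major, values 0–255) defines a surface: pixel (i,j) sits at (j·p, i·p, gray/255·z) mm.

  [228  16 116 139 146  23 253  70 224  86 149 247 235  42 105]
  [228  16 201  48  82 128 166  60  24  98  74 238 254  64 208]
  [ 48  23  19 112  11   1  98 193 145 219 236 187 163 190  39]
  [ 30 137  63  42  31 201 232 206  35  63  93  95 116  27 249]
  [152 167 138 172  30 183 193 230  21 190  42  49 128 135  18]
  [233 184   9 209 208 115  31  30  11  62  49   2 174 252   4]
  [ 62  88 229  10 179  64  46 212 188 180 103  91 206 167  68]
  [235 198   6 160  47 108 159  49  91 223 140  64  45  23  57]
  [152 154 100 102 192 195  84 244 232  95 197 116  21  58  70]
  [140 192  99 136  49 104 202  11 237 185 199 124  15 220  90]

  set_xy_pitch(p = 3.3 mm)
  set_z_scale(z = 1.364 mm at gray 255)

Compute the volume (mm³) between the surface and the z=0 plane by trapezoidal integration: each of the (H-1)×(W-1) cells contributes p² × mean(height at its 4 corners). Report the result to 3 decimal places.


879.456

height_mm = gray/255 × 1.364; cell vol = 3.3² × mean(4 corners)
unit = 3.3² × 1.364 / (4×255) = 0.0145627 mm³ per gray-sum
row 0: Σ corner-gray over 14 cells = 7167  → 104.3709
row 1: Σ corner-gray over 14 cells = 6623  → 96.4488
row 2: Σ corner-gray over 14 cells = 6242  → 90.9004
row 3: Σ corner-gray over 14 cells = 6487  → 94.4683
row 4: Σ corner-gray over 14 cells = 6435  → 93.7110
row 5: Σ corner-gray over 14 cells = 6565  → 95.6042
row 6: Σ corner-gray over 14 cells = 6574  → 95.7352
row 7: Σ corner-gray over 14 cells = 6720  → 97.8614
row 8: Σ corner-gray over 14 cells = 7578  → 110.3562
Σ rows: total corner-gray = 60391  → 879.4564 mm³


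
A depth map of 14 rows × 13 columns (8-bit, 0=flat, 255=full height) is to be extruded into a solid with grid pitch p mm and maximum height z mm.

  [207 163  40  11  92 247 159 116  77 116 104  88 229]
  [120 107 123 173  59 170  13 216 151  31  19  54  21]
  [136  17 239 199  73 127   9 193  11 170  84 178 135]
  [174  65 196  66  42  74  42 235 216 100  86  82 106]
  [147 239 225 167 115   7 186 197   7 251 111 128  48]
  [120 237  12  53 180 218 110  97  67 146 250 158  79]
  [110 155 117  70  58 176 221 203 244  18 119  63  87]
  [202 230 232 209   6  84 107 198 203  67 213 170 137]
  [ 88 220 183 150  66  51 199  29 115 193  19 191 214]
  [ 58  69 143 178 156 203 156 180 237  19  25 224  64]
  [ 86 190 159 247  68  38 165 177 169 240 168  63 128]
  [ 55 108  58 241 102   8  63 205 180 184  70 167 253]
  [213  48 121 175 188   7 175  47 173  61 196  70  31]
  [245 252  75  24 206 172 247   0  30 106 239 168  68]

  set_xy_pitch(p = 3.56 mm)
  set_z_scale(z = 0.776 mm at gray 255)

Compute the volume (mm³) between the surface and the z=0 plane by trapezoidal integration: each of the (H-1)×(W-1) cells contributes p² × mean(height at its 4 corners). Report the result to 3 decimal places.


780.616

height_mm = gray/255 × 0.776; cell vol = 3.56² × mean(4 corners)
unit = 3.56² × 0.776 / (4×255) = 0.00964188 mm³ per gray-sum
row 0: Σ corner-gray over 12 cells = 5235  → 50.4752
row 1: Σ corner-gray over 12 cells = 5244  → 50.5620
row 2: Σ corner-gray over 12 cells = 5559  → 53.5992
row 3: Σ corner-gray over 12 cells = 6149  → 59.2879
row 4: Σ corner-gray over 12 cells = 6716  → 64.7548
row 5: Σ corner-gray over 12 cells = 6340  → 61.1295
row 6: Σ corner-gray over 12 cells = 6862  → 66.1626
row 7: Σ corner-gray over 12 cells = 6911  → 66.6350
row 8: Σ corner-gray over 12 cells = 6436  → 62.0551
row 9: Σ corner-gray over 12 cells = 6884  → 66.3747
row 10: Σ corner-gray over 12 cells = 6662  → 64.2342
row 11: Σ corner-gray over 12 cells = 5846  → 56.3664
row 12: Σ corner-gray over 12 cells = 6117  → 58.9794
Σ rows: total corner-gray = 80961  → 780.6159 mm³


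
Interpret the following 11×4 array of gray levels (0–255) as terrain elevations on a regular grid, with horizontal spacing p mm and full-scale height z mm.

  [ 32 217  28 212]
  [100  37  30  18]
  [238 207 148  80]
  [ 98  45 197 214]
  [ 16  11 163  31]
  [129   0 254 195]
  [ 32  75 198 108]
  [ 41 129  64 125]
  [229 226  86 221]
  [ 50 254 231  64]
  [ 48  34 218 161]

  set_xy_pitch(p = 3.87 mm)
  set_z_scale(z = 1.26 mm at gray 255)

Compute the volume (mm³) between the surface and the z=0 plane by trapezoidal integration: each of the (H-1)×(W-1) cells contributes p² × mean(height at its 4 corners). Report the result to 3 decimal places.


274.646

height_mm = gray/255 × 1.26; cell vol = 3.87² × mean(4 corners)
unit = 3.87² × 1.26 / (4×255) = 0.0185009 mm³ per gray-sum
row 0: Σ corner-gray over 3 cells = 986  → 18.2419
row 1: Σ corner-gray over 3 cells = 1280  → 23.6811
row 2: Σ corner-gray over 3 cells = 1824  → 33.7456
row 3: Σ corner-gray over 3 cells = 1191  → 22.0345
row 4: Σ corner-gray over 3 cells = 1227  → 22.7006
row 5: Σ corner-gray over 3 cells = 1518  → 28.0843
row 6: Σ corner-gray over 3 cells = 1238  → 22.9041
row 7: Σ corner-gray over 3 cells = 1626  → 30.0824
row 8: Σ corner-gray over 3 cells = 2158  → 39.9249
row 9: Σ corner-gray over 3 cells = 1797  → 33.2461
Σ rows: total corner-gray = 14845  → 274.6455 mm³


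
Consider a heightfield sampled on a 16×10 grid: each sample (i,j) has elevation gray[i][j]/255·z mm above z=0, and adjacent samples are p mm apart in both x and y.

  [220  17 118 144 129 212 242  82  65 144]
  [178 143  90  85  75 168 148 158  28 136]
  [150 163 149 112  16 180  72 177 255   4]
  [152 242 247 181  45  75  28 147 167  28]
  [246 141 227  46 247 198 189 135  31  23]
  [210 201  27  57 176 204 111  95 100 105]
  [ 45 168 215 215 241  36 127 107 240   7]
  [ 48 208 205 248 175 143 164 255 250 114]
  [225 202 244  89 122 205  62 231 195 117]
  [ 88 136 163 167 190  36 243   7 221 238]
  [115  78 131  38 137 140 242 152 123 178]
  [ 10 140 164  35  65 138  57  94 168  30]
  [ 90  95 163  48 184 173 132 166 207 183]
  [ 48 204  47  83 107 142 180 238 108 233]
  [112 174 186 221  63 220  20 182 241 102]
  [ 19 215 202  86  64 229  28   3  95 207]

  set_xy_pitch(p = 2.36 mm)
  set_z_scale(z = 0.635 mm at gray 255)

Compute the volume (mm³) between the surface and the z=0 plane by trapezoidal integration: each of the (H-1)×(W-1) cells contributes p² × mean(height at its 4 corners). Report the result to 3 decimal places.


264.247

height_mm = gray/255 × 0.635; cell vol = 2.36² × mean(4 corners)
unit = 2.36² × 0.635 / (4×255) = 0.00346735 mm³ per gray-sum
row 0: Σ corner-gray over 9 cells = 4486  → 15.5545
row 1: Σ corner-gray over 9 cells = 4506  → 15.6239
row 2: Σ corner-gray over 9 cells = 4846  → 16.8028
row 3: Σ corner-gray over 9 cells = 5141  → 17.8256
row 4: Σ corner-gray over 9 cells = 4954  → 17.1772
row 5: Σ corner-gray over 9 cells = 5007  → 17.3610
row 6: Σ corner-gray over 9 cells = 6208  → 21.5253
row 7: Σ corner-gray over 9 cells = 6500  → 22.5378
row 8: Σ corner-gray over 9 cells = 5694  → 19.7431
row 9: Σ corner-gray over 9 cells = 5027  → 17.4304
row 10: Σ corner-gray over 9 cells = 4137  → 14.3444
row 11: Σ corner-gray over 9 cells = 4371  → 15.1558
row 12: Σ corner-gray over 9 cells = 5108  → 17.7112
row 13: Σ corner-gray over 9 cells = 5327  → 18.4706
row 14: Σ corner-gray over 9 cells = 4898  → 16.9831
Σ rows: total corner-gray = 76210  → 264.2467 mm³


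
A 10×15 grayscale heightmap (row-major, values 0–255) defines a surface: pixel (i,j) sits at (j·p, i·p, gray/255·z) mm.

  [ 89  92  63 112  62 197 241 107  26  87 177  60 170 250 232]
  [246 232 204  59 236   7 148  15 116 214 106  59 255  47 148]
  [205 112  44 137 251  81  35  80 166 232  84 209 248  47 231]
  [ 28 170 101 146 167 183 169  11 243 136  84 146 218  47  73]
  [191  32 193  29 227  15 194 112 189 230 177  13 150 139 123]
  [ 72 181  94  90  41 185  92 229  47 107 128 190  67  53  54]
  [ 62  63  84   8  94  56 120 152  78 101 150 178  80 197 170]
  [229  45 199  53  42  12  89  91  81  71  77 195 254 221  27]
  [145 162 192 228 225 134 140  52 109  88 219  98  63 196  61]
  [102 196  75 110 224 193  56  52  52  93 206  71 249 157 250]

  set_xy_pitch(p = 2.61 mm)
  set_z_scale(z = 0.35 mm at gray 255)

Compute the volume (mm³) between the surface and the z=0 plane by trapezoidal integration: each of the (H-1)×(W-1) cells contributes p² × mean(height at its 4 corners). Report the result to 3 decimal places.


149.933

height_mm = gray/255 × 0.35; cell vol = 2.61² × mean(4 corners)
unit = 2.61² × 0.35 / (4×255) = 0.00233749 mm³ per gray-sum
row 0: Σ corner-gray over 14 cells = 7399  → 17.2951
row 1: Σ corner-gray over 14 cells = 7678  → 17.9472
row 2: Σ corner-gray over 14 cells = 7631  → 17.8374
row 3: Σ corner-gray over 14 cells = 7457  → 17.4306
row 4: Σ corner-gray over 14 cells = 6848  → 16.0071
row 5: Σ corner-gray over 14 cells = 6088  → 14.2306
row 6: Σ corner-gray over 14 cells = 6070  → 14.1885
row 7: Σ corner-gray over 14 cells = 7134  → 16.6756
row 8: Σ corner-gray over 14 cells = 7838  → 18.3212
Σ rows: total corner-gray = 64143  → 149.9333 mm³


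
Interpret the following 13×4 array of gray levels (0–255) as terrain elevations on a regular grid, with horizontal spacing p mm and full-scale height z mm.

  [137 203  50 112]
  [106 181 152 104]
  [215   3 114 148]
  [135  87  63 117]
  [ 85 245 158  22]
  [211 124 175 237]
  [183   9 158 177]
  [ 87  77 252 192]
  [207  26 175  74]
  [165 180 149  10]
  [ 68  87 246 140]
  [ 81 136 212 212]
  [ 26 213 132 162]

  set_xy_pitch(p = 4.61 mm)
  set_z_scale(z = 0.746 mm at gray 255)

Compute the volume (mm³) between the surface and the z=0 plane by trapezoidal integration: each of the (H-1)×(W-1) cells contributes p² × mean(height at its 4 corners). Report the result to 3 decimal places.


height_mm = gray/255 × 0.746; cell vol = 4.61² × mean(4 corners)
unit = 4.61² × 0.746 / (4×255) = 0.0155432 mm³ per gray-sum
row 0: Σ corner-gray over 3 cells = 1631  → 25.3510
row 1: Σ corner-gray over 3 cells = 1473  → 22.8951
row 2: Σ corner-gray over 3 cells = 1149  → 17.8591
row 3: Σ corner-gray over 3 cells = 1465  → 22.7708
row 4: Σ corner-gray over 3 cells = 1959  → 30.4491
row 5: Σ corner-gray over 3 cells = 1740  → 27.0452
row 6: Σ corner-gray over 3 cells = 1631  → 25.3510
row 7: Σ corner-gray over 3 cells = 1620  → 25.1800
row 8: Σ corner-gray over 3 cells = 1516  → 23.5635
row 9: Σ corner-gray over 3 cells = 1707  → 26.5322
row 10: Σ corner-gray over 3 cells = 1863  → 28.9570
row 11: Σ corner-gray over 3 cells = 1867  → 29.0192
Σ rows: total corner-gray = 19621  → 304.9732 mm³

304.973


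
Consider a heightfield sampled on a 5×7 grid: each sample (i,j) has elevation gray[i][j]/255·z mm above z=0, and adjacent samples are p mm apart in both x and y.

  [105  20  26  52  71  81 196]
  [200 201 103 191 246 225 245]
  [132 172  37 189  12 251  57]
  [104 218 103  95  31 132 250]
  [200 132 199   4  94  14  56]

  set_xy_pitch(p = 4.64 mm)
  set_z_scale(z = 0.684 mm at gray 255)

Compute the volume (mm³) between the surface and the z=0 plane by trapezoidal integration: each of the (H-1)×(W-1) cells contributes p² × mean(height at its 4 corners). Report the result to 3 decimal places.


183.977

height_mm = gray/255 × 0.684; cell vol = 4.64² × mean(4 corners)
unit = 4.64² × 0.684 / (4×255) = 0.0144375 mm³ per gray-sum
row 0: Σ corner-gray over 6 cells = 3178  → 45.8824
row 1: Σ corner-gray over 6 cells = 3888  → 56.1330
row 2: Σ corner-gray over 6 cells = 3023  → 43.6446
row 3: Σ corner-gray over 6 cells = 2654  → 38.3171
Σ rows: total corner-gray = 12743  → 183.9770 mm³


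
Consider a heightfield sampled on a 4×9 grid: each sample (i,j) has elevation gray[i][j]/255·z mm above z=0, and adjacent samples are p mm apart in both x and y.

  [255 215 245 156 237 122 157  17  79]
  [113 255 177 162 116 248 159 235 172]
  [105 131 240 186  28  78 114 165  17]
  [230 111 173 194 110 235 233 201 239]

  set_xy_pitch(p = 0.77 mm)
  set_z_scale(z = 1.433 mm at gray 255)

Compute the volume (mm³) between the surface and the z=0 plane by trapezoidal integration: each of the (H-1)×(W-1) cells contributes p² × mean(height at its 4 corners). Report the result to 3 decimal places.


height_mm = gray/255 × 1.433; cell vol = 0.77² × mean(4 corners)
unit = 0.77² × 1.433 / (4×255) = 0.000832966 mm³ per gray-sum
row 0: Σ corner-gray over 8 cells = 5621  → 4.6821
row 1: Σ corner-gray over 8 cells = 4995  → 4.1607
row 2: Σ corner-gray over 8 cells = 4989  → 4.1557
Σ rows: total corner-gray = 15605  → 12.9984 mm³

12.998


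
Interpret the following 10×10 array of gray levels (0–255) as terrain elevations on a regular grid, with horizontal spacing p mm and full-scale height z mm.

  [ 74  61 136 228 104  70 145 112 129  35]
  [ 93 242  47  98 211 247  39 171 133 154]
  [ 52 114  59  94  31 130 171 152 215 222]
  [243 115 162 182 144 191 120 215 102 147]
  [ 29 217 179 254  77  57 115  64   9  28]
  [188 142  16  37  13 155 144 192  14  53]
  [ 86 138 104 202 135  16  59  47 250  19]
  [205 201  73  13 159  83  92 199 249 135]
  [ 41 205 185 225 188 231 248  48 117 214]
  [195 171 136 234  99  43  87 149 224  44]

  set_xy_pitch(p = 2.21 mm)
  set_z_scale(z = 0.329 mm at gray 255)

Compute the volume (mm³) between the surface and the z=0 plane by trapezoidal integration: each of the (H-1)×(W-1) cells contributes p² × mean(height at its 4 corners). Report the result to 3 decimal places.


67.063

height_mm = gray/255 × 0.329; cell vol = 2.21² × mean(4 corners)
unit = 2.21² × 0.329 / (4×255) = 0.00157536 mm³ per gray-sum
row 0: Σ corner-gray over 9 cells = 4702  → 7.4074
row 1: Σ corner-gray over 9 cells = 4829  → 7.6074
row 2: Σ corner-gray over 9 cells = 5058  → 7.9682
row 3: Σ corner-gray over 9 cells = 4853  → 7.6452
row 4: Σ corner-gray over 9 cells = 3668  → 5.7784
row 5: Σ corner-gray over 9 cells = 3674  → 5.7879
row 6: Σ corner-gray over 9 cells = 4485  → 7.0655
row 7: Σ corner-gray over 9 cells = 5627  → 8.8646
row 8: Σ corner-gray over 9 cells = 5674  → 8.9386
Σ rows: total corner-gray = 42570  → 67.0631 mm³


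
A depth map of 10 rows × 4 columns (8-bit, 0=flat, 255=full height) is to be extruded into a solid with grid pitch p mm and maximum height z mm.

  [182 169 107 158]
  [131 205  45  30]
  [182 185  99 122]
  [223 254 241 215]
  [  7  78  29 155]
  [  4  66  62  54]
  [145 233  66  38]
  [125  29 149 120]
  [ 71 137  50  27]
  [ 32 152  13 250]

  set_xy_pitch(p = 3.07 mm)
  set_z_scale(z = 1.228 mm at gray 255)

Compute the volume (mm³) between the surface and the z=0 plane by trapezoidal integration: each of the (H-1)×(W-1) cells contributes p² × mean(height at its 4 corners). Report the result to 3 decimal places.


height_mm = gray/255 × 1.228; cell vol = 3.07² × mean(4 corners)
unit = 3.07² × 1.228 / (4×255) = 0.0113468 mm³ per gray-sum
row 0: Σ corner-gray over 3 cells = 1553  → 17.6216
row 1: Σ corner-gray over 3 cells = 1533  → 17.3947
row 2: Σ corner-gray over 3 cells = 2300  → 26.0977
row 3: Σ corner-gray over 3 cells = 1804  → 20.4697
row 4: Σ corner-gray over 3 cells = 690  → 7.8293
row 5: Σ corner-gray over 3 cells = 1095  → 12.4248
row 6: Σ corner-gray over 3 cells = 1382  → 15.6813
row 7: Σ corner-gray over 3 cells = 1073  → 12.1752
row 8: Σ corner-gray over 3 cells = 1084  → 12.3000
Σ rows: total corner-gray = 12514  → 141.9944 mm³

141.994


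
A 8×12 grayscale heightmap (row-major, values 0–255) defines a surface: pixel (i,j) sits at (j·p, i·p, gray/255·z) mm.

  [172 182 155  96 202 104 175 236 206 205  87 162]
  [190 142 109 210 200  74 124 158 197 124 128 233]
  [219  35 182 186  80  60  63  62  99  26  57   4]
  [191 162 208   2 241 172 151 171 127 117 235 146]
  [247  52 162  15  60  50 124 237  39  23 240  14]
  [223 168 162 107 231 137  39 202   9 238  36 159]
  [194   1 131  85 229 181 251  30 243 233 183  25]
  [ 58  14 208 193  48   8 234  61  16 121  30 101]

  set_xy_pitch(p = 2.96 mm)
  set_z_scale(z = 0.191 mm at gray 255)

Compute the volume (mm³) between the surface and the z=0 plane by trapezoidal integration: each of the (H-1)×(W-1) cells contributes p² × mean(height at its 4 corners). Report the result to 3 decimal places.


66.520

height_mm = gray/255 × 0.191; cell vol = 2.96² × mean(4 corners)
unit = 2.96² × 0.191 / (4×255) = 0.00164065 mm³ per gray-sum
row 0: Σ corner-gray over 11 cells = 6985  → 11.4600
row 1: Σ corner-gray over 11 cells = 5278  → 8.6594
row 2: Σ corner-gray over 11 cells = 5432  → 8.9120
row 3: Σ corner-gray over 11 cells = 5774  → 9.4731
row 4: Σ corner-gray over 11 cells = 5305  → 8.7037
row 5: Σ corner-gray over 11 cells = 6393  → 10.4887
row 6: Σ corner-gray over 11 cells = 5378  → 8.8234
Σ rows: total corner-gray = 40545  → 66.5203 mm³


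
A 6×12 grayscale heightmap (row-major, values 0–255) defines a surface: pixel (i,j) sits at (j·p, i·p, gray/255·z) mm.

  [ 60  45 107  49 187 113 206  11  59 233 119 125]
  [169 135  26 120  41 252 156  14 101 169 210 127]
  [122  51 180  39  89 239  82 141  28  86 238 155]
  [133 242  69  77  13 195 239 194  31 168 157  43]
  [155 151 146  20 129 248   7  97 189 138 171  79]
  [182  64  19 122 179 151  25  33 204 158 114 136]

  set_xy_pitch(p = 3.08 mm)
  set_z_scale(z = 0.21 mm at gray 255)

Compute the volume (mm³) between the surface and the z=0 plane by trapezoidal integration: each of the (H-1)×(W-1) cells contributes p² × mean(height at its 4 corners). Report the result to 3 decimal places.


height_mm = gray/255 × 0.21; cell vol = 3.08² × mean(4 corners)
unit = 3.08² × 0.21 / (4×255) = 0.00195308 mm³ per gray-sum
row 0: Σ corner-gray over 11 cells = 5187  → 10.1306
row 1: Σ corner-gray over 11 cells = 5367  → 10.4822
row 2: Σ corner-gray over 11 cells = 5569  → 10.8767
row 3: Σ corner-gray over 11 cells = 5772  → 11.2732
row 4: Σ corner-gray over 11 cells = 5282  → 10.3162
Σ rows: total corner-gray = 27177  → 53.0789 mm³

53.079


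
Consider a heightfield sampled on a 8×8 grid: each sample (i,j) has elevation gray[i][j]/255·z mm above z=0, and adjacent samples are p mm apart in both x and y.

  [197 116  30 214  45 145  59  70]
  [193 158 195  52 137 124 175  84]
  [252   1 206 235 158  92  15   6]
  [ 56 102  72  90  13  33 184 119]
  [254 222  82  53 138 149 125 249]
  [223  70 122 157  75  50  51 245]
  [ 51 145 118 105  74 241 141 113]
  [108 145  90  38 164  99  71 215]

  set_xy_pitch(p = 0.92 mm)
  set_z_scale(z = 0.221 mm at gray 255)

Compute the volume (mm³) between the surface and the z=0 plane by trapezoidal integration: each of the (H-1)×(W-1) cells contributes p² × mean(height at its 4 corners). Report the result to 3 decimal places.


4.282

height_mm = gray/255 × 0.221; cell vol = 0.92² × mean(4 corners)
unit = 0.92² × 0.221 / (4×255) = 0.000183387 mm³ per gray-sum
row 0: Σ corner-gray over 7 cells = 3444  → 0.6316
row 1: Σ corner-gray over 7 cells = 3631  → 0.6659
row 2: Σ corner-gray over 7 cells = 2835  → 0.5199
row 3: Σ corner-gray over 7 cells = 3204  → 0.5876
row 4: Σ corner-gray over 7 cells = 3559  → 0.6527
row 5: Σ corner-gray over 7 cells = 3330  → 0.6107
row 6: Σ corner-gray over 7 cells = 3349  → 0.6142
Σ rows: total corner-gray = 23352  → 4.2824 mm³


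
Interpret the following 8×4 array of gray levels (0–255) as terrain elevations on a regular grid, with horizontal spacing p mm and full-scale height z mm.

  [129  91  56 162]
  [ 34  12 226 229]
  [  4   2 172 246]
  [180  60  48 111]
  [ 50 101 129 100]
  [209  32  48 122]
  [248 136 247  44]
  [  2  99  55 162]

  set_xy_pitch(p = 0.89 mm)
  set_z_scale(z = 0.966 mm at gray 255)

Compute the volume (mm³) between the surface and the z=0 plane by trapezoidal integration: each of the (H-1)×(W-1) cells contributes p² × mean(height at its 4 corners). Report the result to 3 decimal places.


height_mm = gray/255 × 0.966; cell vol = 0.89² × mean(4 corners)
unit = 0.89² × 0.966 / (4×255) = 0.000750165 mm³ per gray-sum
row 0: Σ corner-gray over 3 cells = 1324  → 0.9932
row 1: Σ corner-gray over 3 cells = 1337  → 1.0030
row 2: Σ corner-gray over 3 cells = 1105  → 0.8289
row 3: Σ corner-gray over 3 cells = 1117  → 0.8379
row 4: Σ corner-gray over 3 cells = 1101  → 0.8259
row 5: Σ corner-gray over 3 cells = 1549  → 1.1620
row 6: Σ corner-gray over 3 cells = 1530  → 1.1478
Σ rows: total corner-gray = 9063  → 6.7987 mm³

6.799


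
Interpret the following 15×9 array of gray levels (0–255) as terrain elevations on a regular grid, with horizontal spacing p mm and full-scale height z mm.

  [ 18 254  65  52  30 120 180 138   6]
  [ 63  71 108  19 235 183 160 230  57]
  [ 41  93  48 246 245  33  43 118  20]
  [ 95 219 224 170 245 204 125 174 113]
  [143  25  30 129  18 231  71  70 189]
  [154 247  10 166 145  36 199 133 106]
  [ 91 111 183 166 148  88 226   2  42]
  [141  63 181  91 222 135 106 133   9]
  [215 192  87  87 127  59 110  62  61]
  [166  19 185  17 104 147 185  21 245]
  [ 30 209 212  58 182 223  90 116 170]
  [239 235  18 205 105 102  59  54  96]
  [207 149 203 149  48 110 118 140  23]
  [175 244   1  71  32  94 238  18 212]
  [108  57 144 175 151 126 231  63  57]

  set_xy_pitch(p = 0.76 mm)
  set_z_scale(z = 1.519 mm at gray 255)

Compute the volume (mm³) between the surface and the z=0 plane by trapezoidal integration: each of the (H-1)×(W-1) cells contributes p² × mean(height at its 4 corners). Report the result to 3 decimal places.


height_mm = gray/255 × 1.519; cell vol = 0.76² × mean(4 corners)
unit = 0.76² × 1.519 / (4×255) = 0.000860171 mm³ per gray-sum
row 0: Σ corner-gray over 8 cells = 3834  → 3.2979
row 1: Σ corner-gray over 8 cells = 3845  → 3.3074
row 2: Σ corner-gray over 8 cells = 4643  → 3.9938
row 3: Σ corner-gray over 8 cells = 4410  → 3.7934
row 4: Σ corner-gray over 8 cells = 3612  → 3.1069
row 5: Σ corner-gray over 8 cells = 4113  → 3.5379
row 6: Σ corner-gray over 8 cells = 3993  → 3.4347
row 7: Σ corner-gray over 8 cells = 3736  → 3.2136
row 8: Σ corner-gray over 8 cells = 3491  → 3.0029
row 9: Σ corner-gray over 8 cells = 4147  → 3.5671
row 10: Σ corner-gray over 8 cells = 4271  → 3.6738
row 11: Σ corner-gray over 8 cells = 3955  → 3.4020
row 12: Σ corner-gray over 8 cells = 3847  → 3.3091
row 13: Σ corner-gray over 8 cells = 3842  → 3.3048
Σ rows: total corner-gray = 55739  → 47.9451 mm³

47.945


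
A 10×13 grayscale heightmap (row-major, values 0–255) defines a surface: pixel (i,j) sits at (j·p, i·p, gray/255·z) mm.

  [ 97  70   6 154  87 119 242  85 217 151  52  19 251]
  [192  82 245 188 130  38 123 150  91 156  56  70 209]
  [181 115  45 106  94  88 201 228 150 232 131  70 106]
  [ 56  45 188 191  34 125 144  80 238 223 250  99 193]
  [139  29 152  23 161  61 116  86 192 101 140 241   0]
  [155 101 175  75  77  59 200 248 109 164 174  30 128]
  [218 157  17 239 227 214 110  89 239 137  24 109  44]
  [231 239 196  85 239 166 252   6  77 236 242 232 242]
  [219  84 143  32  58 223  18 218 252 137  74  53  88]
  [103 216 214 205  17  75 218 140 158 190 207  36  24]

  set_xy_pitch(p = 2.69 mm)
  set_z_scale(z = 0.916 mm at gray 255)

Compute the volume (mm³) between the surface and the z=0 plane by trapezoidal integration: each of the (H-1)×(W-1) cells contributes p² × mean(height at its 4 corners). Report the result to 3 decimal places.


height_mm = gray/255 × 0.916; cell vol = 2.69² × mean(4 corners)
unit = 2.69² × 0.916 / (4×255) = 0.0064983 mm³ per gray-sum
row 0: Σ corner-gray over 12 cells = 5811  → 37.7616
row 1: Σ corner-gray over 12 cells = 6266  → 40.7184
row 2: Σ corner-gray over 12 cells = 6690  → 43.4736
row 3: Σ corner-gray over 12 cells = 6226  → 40.4584
row 4: Σ corner-gray over 12 cells = 5850  → 38.0151
row 5: Σ corner-gray over 12 cells = 6493  → 42.1935
row 6: Σ corner-gray over 12 cells = 7799  → 50.6803
row 7: Σ corner-gray over 12 cells = 7304  → 47.4636
row 8: Σ corner-gray over 12 cells = 6370  → 41.3942
Σ rows: total corner-gray = 58809  → 382.1586 mm³

382.159


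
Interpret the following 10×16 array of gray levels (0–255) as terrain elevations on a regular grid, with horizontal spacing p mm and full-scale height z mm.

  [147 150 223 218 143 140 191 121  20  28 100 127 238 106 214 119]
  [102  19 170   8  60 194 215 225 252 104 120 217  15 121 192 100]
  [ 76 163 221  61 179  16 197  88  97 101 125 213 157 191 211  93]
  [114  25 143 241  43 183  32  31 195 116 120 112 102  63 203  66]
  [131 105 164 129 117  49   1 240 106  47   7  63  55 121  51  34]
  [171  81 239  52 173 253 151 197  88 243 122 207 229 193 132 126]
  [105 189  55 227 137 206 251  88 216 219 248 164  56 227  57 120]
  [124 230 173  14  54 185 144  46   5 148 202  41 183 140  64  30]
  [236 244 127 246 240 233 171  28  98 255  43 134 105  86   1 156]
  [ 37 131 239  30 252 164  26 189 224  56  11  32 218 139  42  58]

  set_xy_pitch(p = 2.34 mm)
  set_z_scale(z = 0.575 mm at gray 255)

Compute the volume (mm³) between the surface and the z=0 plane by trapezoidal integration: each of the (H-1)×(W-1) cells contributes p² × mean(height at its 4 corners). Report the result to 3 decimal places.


222.297

height_mm = gray/255 × 0.575; cell vol = 2.34² × mean(4 corners)
unit = 2.34² × 0.575 / (4×255) = 0.00308674 mm³ per gray-sum
row 0: Σ corner-gray over 15 cells = 8330  → 25.7125
row 1: Σ corner-gray over 15 cells = 8235  → 25.4193
row 2: Σ corner-gray over 15 cells = 7607  → 23.4808
row 3: Σ corner-gray over 15 cells = 6073  → 18.7457
row 4: Σ corner-gray over 15 cells = 7692  → 23.7432
row 5: Σ corner-gray over 15 cells = 9922  → 30.6266
row 6: Σ corner-gray over 15 cells = 8317  → 25.6724
row 7: Σ corner-gray over 15 cells = 7826  → 24.1568
row 8: Σ corner-gray over 15 cells = 8015  → 24.7402
Σ rows: total corner-gray = 72017  → 222.2974 mm³


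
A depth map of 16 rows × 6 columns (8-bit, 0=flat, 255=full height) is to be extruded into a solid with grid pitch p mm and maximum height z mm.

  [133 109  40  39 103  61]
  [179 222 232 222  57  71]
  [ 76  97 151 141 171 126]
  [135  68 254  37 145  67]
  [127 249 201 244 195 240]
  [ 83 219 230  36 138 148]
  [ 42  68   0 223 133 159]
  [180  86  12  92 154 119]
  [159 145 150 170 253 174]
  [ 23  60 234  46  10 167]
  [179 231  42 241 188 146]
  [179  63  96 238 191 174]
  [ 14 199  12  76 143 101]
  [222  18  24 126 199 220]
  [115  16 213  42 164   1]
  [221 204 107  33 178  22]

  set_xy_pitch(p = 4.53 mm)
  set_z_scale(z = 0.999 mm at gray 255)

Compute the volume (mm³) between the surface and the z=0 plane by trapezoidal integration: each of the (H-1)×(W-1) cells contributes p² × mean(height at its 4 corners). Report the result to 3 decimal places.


height_mm = gray/255 × 0.999; cell vol = 4.53² × mean(4 corners)
unit = 4.53² × 0.999 / (4×255) = 0.0200984 mm³ per gray-sum
row 0: Σ corner-gray over 5 cells = 2492  → 50.0852
row 1: Σ corner-gray over 5 cells = 3038  → 61.0590
row 2: Σ corner-gray over 5 cells = 2532  → 50.8892
row 3: Σ corner-gray over 5 cells = 3355  → 67.4302
row 4: Σ corner-gray over 5 cells = 3622  → 72.7964
row 5: Σ corner-gray over 5 cells = 2526  → 50.7686
row 6: Σ corner-gray over 5 cells = 2036  → 40.9204
row 7: Σ corner-gray over 5 cells = 2756  → 55.3912
row 8: Σ corner-gray over 5 cells = 2659  → 53.4417
row 9: Σ corner-gray over 5 cells = 2619  → 52.6377
row 10: Σ corner-gray over 5 cells = 3258  → 65.4806
row 11: Σ corner-gray over 5 cells = 2504  → 50.3264
row 12: Σ corner-gray over 5 cells = 2151  → 43.2317
row 13: Σ corner-gray over 5 cells = 2162  → 43.4528
row 14: Σ corner-gray over 5 cells = 2273  → 45.6837
Σ rows: total corner-gray = 39983  → 803.5948 mm³

803.595


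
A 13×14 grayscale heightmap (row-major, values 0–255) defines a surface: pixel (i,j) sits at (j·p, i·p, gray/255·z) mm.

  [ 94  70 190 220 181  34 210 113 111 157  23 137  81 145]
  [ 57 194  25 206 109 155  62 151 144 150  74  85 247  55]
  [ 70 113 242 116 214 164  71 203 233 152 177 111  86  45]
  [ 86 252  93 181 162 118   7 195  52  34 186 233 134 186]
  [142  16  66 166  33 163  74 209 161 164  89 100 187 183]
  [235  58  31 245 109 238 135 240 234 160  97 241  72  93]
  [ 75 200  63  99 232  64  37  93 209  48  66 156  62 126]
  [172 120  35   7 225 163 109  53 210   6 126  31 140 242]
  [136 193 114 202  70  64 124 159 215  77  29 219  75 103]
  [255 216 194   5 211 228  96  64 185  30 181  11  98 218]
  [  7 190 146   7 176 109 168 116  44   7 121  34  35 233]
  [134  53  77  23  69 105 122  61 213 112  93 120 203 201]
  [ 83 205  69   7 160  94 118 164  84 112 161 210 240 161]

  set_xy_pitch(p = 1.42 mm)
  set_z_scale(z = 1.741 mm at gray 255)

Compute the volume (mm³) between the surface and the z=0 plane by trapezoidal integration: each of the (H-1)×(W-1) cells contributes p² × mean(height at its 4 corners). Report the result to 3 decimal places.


270.660

height_mm = gray/255 × 1.741; cell vol = 1.42² × mean(4 corners)
unit = 1.42² × 1.741 / (4×255) = 0.00344172 mm³ per gray-sum
row 0: Σ corner-gray over 13 cells = 6609  → 22.7463
row 1: Σ corner-gray over 13 cells = 7195  → 24.7632
row 2: Σ corner-gray over 13 cells = 7445  → 25.6236
row 3: Σ corner-gray over 13 cells = 6747  → 23.2213
row 4: Σ corner-gray over 13 cells = 7229  → 24.8802
row 5: Σ corner-gray over 13 cells = 6907  → 23.7719
row 6: Σ corner-gray over 13 cells = 5723  → 19.6970
row 7: Σ corner-gray over 13 cells = 6185  → 21.2870
row 8: Σ corner-gray over 13 cells = 6832  → 23.5138
row 9: Σ corner-gray over 13 cells = 6057  → 20.8465
row 10: Σ corner-gray over 13 cells = 5383  → 18.5268
row 11: Σ corner-gray over 13 cells = 6329  → 21.7826
Σ rows: total corner-gray = 78641  → 270.6601 mm³


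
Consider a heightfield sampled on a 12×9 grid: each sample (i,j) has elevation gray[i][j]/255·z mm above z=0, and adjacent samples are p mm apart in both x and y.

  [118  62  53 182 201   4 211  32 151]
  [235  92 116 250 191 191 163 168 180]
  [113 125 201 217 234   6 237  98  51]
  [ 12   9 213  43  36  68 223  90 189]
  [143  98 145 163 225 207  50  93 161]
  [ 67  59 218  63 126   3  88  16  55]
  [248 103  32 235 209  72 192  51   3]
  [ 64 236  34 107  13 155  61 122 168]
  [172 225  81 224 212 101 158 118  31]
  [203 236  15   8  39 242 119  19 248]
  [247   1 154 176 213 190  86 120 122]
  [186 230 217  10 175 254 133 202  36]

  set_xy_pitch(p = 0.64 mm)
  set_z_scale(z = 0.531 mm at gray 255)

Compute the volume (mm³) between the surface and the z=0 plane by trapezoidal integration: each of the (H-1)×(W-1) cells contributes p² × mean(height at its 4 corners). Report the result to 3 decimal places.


height_mm = gray/255 × 0.531; cell vol = 0.64² × mean(4 corners)
unit = 0.64² × 0.531 / (4×255) = 0.000213233 mm³ per gray-sum
row 0: Σ corner-gray over 8 cells = 4516  → 0.9630
row 1: Σ corner-gray over 8 cells = 5157  → 1.0996
row 2: Σ corner-gray over 8 cells = 3965  → 0.8455
row 3: Σ corner-gray over 8 cells = 3831  → 0.8169
row 4: Σ corner-gray over 8 cells = 3534  → 0.7536
row 5: Σ corner-gray over 8 cells = 3307  → 0.7052
row 6: Σ corner-gray over 8 cells = 3727  → 0.7947
row 7: Σ corner-gray over 8 cells = 4129  → 0.8804
row 8: Σ corner-gray over 8 cells = 4248  → 0.9058
row 9: Σ corner-gray over 8 cells = 4056  → 0.8649
row 10: Σ corner-gray over 8 cells = 4913  → 1.0476
Σ rows: total corner-gray = 45383  → 9.6772 mm³

9.677


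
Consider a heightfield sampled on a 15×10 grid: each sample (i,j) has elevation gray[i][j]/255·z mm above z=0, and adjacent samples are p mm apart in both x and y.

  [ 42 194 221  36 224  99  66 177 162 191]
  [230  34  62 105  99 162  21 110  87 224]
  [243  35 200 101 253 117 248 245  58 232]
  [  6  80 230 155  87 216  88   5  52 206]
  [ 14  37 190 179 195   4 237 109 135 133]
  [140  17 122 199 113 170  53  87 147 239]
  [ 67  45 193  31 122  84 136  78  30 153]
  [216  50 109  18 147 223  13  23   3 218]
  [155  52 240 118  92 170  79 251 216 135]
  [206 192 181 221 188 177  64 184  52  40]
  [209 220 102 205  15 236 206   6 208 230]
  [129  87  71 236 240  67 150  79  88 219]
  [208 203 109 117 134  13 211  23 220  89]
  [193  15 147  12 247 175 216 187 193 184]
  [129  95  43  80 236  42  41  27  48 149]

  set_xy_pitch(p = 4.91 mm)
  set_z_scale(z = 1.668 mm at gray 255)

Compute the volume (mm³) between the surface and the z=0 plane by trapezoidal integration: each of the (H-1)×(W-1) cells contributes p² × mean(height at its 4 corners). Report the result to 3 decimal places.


2561.958

height_mm = gray/255 × 1.668; cell vol = 4.91² × mean(4 corners)
unit = 4.91² × 1.668 / (4×255) = 0.0394238 mm³ per gray-sum
row 0: Σ corner-gray over 9 cells = 4405  → 173.6620
row 1: Σ corner-gray over 9 cells = 4803  → 189.3527
row 2: Σ corner-gray over 9 cells = 5027  → 198.1836
row 3: Σ corner-gray over 9 cells = 4357  → 171.7696
row 4: Σ corner-gray over 9 cells = 4514  → 177.9592
row 5: Σ corner-gray over 9 cells = 3853  → 151.9000
row 6: Σ corner-gray over 9 cells = 3264  → 128.6794
row 7: Σ corner-gray over 9 cells = 4332  → 170.7840
row 8: Σ corner-gray over 9 cells = 5490  → 216.4368
row 9: Σ corner-gray over 9 cells = 5599  → 220.7340
row 10: Σ corner-gray over 9 cells = 5219  → 205.7530
row 11: Σ corner-gray over 9 cells = 4741  → 186.9084
row 12: Σ corner-gray over 9 cells = 5118  → 201.7712
row 13: Σ corner-gray over 9 cells = 4263  → 168.0638
Σ rows: total corner-gray = 64985  → 2561.9579 mm³
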